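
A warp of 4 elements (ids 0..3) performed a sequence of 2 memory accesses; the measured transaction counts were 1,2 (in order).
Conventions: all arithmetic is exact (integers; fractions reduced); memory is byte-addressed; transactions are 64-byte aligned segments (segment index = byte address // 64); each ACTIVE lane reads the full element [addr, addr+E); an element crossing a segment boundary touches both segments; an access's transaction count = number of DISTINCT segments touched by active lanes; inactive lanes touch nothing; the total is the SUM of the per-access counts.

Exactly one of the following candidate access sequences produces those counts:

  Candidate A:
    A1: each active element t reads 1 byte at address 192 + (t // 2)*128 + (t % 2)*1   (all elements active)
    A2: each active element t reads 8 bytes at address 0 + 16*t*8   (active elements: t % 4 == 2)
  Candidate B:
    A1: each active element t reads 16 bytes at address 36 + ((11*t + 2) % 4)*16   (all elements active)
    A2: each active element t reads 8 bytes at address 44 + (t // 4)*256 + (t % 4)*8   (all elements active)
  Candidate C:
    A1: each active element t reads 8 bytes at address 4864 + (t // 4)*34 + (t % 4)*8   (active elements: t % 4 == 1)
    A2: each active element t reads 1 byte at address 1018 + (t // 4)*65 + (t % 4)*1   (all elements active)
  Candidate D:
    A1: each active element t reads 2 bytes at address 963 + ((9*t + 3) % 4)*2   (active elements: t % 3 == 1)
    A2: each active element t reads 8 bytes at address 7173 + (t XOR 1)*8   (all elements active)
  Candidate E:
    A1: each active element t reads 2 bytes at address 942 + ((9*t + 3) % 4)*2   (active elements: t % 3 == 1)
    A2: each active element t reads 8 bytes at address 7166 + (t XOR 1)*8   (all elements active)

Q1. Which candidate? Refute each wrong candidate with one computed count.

A: A1 gives 2 transactions, not 1
B: A1 gives 2 transactions, not 1
C: A2 gives 1 transaction, not 2
D: A2 gives 1 transaction, not 2
E: all counts match (1,2)

Answer: E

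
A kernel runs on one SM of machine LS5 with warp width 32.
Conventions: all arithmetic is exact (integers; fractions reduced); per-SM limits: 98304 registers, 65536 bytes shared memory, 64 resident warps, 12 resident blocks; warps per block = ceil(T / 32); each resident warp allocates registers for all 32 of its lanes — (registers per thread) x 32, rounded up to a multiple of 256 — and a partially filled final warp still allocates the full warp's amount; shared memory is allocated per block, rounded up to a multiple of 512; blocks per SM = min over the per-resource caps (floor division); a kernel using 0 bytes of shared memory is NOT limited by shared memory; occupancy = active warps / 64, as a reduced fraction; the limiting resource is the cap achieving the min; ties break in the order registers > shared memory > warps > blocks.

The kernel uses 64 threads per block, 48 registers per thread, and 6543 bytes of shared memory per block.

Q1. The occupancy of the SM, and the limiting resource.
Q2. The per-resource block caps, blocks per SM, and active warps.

Answer: occupancy 9/32, limited by shared memory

registers: 32 blocks
shared memory: 9 blocks
warps: 32 blocks
blocks: 12 blocks

Answer: 9 blocks, 18 active warps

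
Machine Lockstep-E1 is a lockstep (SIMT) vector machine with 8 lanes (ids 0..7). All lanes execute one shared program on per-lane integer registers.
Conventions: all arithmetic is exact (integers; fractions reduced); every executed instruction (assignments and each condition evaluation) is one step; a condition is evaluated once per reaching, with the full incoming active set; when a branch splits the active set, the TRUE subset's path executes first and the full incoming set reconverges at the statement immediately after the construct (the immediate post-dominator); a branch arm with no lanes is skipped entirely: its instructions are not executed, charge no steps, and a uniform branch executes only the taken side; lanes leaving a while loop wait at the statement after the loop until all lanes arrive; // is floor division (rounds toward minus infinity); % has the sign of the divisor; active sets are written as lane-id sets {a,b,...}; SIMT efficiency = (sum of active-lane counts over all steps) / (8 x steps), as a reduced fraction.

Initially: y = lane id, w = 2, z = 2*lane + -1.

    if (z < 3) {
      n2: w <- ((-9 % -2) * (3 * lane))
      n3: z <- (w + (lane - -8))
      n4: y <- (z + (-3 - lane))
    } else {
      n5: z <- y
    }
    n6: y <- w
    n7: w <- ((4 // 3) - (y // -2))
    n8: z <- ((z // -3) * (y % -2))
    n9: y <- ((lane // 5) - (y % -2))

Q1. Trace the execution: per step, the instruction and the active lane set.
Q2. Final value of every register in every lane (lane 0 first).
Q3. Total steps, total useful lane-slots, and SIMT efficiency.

step 0: eval (z < 3)                 {0,1,2,3,4,5,6,7}
step 1: w <- ((-9 % -2) * (3 * lane)) {0,1}
step 2: z <- (w + (lane - -8))       {0,1}
step 3: y <- (z + (-3 - lane))       {0,1}
step 4: z <- y                       {2,3,4,5,6,7}
step 5: y <- w                       {0,1,2,3,4,5,6,7}
step 6: w <- ((4 // 3) - (y // -2))  {0,1,2,3,4,5,6,7}
step 7: z <- ((z // -3) * (y % -2))  {0,1,2,3,4,5,6,7}
step 8: y <- ((lane // 5) - (y % -2)) {0,1,2,3,4,5,6,7}

Answer: 9 steps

y: 0,1,0,0,0,1,1,1
w: 1,0,2,2,2,2,2,2
z: 0,2,0,0,0,0,0,0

steps = 9; useful = 52; efficiency = 52/72 = 13/18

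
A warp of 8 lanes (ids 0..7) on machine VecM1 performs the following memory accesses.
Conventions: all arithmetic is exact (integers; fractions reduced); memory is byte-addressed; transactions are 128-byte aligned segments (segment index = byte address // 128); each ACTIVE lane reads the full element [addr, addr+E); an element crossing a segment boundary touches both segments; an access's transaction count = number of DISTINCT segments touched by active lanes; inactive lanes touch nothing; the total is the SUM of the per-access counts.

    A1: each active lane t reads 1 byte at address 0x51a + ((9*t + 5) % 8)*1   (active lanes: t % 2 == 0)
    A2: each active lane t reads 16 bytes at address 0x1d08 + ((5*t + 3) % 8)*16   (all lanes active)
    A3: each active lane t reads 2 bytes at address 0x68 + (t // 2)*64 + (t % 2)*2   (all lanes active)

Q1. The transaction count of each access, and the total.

A1: 1 transaction
A2: 2 transactions
A3: 3 transactions

Answer: 1,2,3; total 6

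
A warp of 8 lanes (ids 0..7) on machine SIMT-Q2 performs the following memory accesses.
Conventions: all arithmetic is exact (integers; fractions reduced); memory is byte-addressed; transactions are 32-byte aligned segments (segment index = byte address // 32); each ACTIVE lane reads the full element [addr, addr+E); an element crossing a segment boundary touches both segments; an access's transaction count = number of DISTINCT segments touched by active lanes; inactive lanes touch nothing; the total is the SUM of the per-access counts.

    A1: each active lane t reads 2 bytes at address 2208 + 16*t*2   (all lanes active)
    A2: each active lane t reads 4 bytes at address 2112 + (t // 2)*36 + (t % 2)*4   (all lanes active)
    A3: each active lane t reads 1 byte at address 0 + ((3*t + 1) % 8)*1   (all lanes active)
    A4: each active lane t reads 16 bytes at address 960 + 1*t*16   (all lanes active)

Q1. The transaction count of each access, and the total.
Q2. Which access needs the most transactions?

A1: 8 transactions
A2: 4 transactions
A3: 1 transaction
A4: 4 transactions

Answer: 8,4,1,4; total 17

Answer: A1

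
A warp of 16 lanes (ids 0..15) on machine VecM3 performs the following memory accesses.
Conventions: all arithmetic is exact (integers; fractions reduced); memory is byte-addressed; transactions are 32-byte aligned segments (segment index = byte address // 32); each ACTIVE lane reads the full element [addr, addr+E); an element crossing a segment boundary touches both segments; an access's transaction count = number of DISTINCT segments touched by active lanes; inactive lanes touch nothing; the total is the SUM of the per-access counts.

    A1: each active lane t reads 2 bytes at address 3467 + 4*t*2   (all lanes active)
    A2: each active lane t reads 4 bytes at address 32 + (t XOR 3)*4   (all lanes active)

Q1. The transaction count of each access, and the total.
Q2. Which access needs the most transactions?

A1: 5 transactions
A2: 2 transactions

Answer: 5,2; total 7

Answer: A1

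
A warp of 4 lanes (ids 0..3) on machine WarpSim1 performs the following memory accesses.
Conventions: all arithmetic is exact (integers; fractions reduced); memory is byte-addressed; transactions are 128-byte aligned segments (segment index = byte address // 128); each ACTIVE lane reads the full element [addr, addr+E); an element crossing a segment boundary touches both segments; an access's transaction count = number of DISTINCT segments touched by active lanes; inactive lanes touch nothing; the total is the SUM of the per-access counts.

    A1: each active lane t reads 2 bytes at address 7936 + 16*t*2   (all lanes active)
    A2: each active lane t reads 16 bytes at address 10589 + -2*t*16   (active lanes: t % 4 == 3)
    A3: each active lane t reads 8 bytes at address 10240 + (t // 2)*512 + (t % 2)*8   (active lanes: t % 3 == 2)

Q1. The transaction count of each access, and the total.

A1: 1 transaction
A2: 2 transactions
A3: 1 transaction

Answer: 1,2,1; total 4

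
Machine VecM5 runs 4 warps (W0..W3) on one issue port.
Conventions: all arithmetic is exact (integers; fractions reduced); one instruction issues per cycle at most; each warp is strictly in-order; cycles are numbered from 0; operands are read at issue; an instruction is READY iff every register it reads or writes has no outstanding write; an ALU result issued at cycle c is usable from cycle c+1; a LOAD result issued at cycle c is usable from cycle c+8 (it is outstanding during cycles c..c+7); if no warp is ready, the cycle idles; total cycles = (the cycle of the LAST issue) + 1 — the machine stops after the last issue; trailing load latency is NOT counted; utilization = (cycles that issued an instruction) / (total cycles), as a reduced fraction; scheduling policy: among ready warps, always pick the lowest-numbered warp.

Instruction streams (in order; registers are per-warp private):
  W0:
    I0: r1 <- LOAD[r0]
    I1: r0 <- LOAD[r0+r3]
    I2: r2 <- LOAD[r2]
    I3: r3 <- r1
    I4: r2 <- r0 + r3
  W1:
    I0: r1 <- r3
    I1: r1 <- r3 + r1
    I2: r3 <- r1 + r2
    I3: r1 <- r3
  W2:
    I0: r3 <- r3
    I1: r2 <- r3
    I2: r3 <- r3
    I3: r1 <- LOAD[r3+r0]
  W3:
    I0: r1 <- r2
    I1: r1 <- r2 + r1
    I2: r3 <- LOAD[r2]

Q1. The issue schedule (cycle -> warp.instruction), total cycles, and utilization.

cycle 0: W0.I0
cycle 1: W0.I1
cycle 2: W0.I2
cycle 3: W1.I0
cycle 4: W1.I1
cycle 5: W1.I2
cycle 6: W1.I3
cycle 7: W2.I0
cycle 8: W0.I3
cycle 9: W2.I1
cycle 10: W0.I4
cycle 11: W2.I2
cycle 12: W2.I3
cycle 13: W3.I0
cycle 14: W3.I1
cycle 15: W3.I2

Answer: 16 cycles, utilization 1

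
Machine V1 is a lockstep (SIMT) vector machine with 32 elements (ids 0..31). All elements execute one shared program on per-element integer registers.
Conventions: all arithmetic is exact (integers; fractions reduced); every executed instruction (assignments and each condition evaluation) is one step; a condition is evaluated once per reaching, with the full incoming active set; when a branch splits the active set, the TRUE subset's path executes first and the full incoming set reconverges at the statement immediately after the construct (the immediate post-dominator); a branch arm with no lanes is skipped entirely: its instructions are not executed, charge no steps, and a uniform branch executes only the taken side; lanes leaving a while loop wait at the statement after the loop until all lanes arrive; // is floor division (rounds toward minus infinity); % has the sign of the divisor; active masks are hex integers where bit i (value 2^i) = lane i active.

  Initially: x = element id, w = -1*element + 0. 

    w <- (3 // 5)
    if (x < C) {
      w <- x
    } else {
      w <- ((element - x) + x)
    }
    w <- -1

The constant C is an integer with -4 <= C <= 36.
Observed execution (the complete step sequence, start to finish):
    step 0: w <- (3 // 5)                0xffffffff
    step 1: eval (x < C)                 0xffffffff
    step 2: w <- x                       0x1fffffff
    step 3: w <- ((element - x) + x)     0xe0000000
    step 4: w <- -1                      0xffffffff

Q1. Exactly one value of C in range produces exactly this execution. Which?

Answer: C = 29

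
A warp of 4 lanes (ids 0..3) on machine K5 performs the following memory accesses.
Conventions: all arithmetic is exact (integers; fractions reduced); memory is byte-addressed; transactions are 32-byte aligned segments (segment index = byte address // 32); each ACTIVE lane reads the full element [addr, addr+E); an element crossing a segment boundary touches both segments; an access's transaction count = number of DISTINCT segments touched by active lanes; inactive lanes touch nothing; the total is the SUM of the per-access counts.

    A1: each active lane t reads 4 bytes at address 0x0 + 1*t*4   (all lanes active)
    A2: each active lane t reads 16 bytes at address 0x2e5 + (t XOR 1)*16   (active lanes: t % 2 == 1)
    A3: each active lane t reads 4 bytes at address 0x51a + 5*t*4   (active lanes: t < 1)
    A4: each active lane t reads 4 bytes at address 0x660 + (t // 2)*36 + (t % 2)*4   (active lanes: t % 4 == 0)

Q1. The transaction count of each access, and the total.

A1: 1 transaction
A2: 2 transactions
A3: 1 transaction
A4: 1 transaction

Answer: 1,2,1,1; total 5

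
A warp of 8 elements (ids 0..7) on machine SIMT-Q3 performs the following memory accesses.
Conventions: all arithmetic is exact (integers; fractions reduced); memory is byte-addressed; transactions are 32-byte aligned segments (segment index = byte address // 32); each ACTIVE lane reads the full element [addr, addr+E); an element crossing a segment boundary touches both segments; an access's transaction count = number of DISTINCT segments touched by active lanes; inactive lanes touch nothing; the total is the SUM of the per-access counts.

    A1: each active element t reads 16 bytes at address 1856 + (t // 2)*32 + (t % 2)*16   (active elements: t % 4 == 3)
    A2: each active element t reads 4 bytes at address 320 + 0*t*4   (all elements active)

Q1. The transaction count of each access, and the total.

A1: 2 transactions
A2: 1 transaction

Answer: 2,1; total 3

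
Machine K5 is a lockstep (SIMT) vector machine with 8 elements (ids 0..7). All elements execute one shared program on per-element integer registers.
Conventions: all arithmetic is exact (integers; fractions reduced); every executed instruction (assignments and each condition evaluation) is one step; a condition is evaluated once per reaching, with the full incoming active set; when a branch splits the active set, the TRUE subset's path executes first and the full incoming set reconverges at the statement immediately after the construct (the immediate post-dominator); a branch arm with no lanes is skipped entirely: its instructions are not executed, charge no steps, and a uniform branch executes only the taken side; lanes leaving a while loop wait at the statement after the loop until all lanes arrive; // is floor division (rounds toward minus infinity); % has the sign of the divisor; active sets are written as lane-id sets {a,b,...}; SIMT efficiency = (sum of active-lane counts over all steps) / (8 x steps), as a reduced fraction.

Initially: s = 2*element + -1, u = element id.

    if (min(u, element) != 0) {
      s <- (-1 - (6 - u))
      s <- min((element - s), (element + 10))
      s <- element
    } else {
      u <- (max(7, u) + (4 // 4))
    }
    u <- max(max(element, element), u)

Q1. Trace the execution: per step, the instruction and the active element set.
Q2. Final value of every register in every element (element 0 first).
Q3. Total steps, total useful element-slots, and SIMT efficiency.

step 0: eval (min(u, element) != 0)  {0,1,2,3,4,5,6,7}
step 1: s <- (-1 - (6 - u))          {1,2,3,4,5,6,7}
step 2: s <- min((element - s), (element + 10)) {1,2,3,4,5,6,7}
step 3: s <- element                 {1,2,3,4,5,6,7}
step 4: u <- (max(7, u) + (4 // 4))  {0}
step 5: u <- max(max(element, element), u) {0,1,2,3,4,5,6,7}

Answer: 6 steps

s: -1,1,2,3,4,5,6,7
u: 8,1,2,3,4,5,6,7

steps = 6; useful = 38; efficiency = 38/48 = 19/24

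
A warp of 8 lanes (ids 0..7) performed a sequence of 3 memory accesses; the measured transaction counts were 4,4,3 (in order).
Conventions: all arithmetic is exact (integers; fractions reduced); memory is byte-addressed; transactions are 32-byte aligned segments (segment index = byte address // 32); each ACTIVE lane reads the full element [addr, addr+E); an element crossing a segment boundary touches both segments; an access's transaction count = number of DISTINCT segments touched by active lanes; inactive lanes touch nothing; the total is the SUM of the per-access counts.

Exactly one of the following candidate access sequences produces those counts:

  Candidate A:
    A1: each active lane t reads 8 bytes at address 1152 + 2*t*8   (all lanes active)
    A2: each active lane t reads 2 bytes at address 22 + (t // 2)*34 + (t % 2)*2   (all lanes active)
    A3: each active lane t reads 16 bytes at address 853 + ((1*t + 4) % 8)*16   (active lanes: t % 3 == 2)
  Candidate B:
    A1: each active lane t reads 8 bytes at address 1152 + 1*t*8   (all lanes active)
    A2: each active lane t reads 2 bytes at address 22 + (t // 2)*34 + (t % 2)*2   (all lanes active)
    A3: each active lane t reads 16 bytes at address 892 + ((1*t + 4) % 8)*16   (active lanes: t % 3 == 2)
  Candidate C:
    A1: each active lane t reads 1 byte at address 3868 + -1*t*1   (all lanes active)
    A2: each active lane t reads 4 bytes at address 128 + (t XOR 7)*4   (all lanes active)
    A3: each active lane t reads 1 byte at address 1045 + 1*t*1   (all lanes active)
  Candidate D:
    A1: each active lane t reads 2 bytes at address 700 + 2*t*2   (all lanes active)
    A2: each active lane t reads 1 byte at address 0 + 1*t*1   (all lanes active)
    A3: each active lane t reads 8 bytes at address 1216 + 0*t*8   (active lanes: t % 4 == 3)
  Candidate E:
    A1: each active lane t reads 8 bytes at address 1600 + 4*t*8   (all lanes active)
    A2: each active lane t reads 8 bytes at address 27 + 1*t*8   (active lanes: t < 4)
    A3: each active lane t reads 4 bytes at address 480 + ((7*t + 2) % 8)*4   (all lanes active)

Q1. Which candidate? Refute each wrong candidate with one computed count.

B: A1 gives 2 transactions, not 4
C: A1 gives 1 transaction, not 4
D: A1 gives 2 transactions, not 4
E: A1 gives 8 transactions, not 4
A: all counts match (4,4,3)

Answer: A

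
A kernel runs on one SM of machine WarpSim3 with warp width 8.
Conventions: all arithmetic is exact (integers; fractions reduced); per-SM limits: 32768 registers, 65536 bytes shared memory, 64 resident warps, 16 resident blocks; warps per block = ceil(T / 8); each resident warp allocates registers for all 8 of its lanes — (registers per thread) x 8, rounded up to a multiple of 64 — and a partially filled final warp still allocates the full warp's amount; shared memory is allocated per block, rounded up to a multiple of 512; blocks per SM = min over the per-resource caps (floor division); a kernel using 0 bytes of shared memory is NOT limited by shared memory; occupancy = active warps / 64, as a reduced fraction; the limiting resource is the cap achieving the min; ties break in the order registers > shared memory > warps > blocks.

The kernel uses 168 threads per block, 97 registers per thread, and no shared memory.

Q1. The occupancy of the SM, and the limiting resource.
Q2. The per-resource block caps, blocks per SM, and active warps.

Answer: occupancy 21/64, limited by registers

registers: 1 block
shared memory: no limit (kernel uses none)
warps: 3 blocks
blocks: 16 blocks

Answer: 1 block, 21 active warps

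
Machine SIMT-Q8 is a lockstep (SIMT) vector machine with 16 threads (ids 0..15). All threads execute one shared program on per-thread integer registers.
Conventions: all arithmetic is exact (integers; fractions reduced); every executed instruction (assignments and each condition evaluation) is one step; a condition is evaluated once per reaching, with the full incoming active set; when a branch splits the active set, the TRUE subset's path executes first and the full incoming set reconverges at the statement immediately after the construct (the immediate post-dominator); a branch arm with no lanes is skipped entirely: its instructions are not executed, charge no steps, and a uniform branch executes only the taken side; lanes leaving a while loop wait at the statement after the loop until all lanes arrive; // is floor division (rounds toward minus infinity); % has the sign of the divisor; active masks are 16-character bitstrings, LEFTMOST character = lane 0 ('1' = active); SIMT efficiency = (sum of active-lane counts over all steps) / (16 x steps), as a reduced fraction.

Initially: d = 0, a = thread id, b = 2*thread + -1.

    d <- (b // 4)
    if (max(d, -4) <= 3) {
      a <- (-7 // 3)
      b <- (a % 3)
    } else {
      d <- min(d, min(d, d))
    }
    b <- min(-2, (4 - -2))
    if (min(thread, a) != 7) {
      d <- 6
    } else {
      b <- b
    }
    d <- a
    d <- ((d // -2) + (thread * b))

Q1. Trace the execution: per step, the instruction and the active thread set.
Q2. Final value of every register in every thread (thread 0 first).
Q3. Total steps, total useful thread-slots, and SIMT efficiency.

step 0: d <- (b // 4)                1111111111111111
step 1: eval (max(d, -4) <= 3)       1111111111111111
step 2: a <- (-7 // 3)               1111111110000000
step 3: b <- (a % 3)                 1111111110000000
step 4: d <- min(d, min(d, d))       0000000001111111
step 5: b <- min(-2, (4 - -2))       1111111111111111
step 6: eval (min(thread, a) != 7)   1111111111111111
step 7: d <- 6                       1111111111111111
step 8: d <- a                       1111111111111111
step 9: d <- ((d // -2) + (thread * b)) 1111111111111111

Answer: 10 steps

d: 1,-1,-3,-5,-7,-9,-11,-13,-15,-23,-25,-28,-30,-33,-35,-38
a: -3,-3,-3,-3,-3,-3,-3,-3,-3,9,10,11,12,13,14,15
b: -2,-2,-2,-2,-2,-2,-2,-2,-2,-2,-2,-2,-2,-2,-2,-2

steps = 10; useful = 137; efficiency = 137/160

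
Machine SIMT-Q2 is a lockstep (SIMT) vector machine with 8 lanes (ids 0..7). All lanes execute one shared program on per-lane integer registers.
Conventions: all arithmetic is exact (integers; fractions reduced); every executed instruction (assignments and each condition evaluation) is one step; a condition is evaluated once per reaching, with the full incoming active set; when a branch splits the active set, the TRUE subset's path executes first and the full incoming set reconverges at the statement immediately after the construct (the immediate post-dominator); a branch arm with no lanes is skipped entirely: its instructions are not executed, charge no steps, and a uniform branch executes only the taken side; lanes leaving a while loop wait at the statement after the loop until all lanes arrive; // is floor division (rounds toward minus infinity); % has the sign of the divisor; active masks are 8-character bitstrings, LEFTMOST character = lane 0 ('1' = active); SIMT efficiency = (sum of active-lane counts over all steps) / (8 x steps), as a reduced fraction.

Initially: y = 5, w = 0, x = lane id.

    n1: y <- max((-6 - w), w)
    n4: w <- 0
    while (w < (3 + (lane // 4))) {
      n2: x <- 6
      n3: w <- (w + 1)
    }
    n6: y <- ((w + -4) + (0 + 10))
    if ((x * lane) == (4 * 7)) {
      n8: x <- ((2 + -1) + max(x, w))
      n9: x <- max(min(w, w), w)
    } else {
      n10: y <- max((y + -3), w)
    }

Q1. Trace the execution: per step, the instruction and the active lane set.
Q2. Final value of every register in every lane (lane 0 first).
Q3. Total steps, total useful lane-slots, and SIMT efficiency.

step 0: y <- max((-6 - w), w)        11111111
step 1: w <- 0                       11111111
step 2: eval (w < (3 + (lane // 4))) 11111111
step 3: x <- 6                       11111111
step 4: w <- (w + 1)                 11111111
step 5: eval (w < (3 + (lane // 4))) 11111111
step 6: x <- 6                       11111111
step 7: w <- (w + 1)                 11111111
step 8: eval (w < (3 + (lane // 4))) 11111111
step 9: x <- 6                       11111111
step 10: w <- (w + 1)                 11111111
step 11: eval (w < (3 + (lane // 4))) 11111111
step 12: x <- 6                       00001111
step 13: w <- (w + 1)                 00001111
step 14: eval (w < (3 + (lane // 4))) 00001111
step 15: y <- ((w + -4) + (0 + 10))   11111111
step 16: eval ((x * lane) == (4 * 7)) 11111111
step 17: y <- max((y + -3), w)        11111111

Answer: 18 steps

y: 6,6,6,6,7,7,7,7
w: 3,3,3,3,4,4,4,4
x: 6,6,6,6,6,6,6,6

steps = 18; useful = 132; efficiency = 132/144 = 11/12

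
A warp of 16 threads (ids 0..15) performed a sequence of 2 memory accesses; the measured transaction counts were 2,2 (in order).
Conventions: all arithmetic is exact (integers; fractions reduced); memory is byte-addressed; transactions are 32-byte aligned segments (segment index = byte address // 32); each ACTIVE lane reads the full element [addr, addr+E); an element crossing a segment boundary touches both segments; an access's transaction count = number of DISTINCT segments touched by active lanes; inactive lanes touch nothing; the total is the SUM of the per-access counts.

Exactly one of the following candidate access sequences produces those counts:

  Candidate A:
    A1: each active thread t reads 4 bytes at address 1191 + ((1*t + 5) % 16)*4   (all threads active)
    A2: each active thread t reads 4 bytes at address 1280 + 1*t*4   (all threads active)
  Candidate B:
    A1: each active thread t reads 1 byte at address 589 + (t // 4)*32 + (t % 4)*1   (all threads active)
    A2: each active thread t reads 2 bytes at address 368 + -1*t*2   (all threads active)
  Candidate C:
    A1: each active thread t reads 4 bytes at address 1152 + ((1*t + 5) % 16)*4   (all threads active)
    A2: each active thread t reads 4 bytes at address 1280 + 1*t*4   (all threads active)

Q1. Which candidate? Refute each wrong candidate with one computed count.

A: A1 gives 3 transactions, not 2
B: A1 gives 4 transactions, not 2
C: all counts match (2,2)

Answer: C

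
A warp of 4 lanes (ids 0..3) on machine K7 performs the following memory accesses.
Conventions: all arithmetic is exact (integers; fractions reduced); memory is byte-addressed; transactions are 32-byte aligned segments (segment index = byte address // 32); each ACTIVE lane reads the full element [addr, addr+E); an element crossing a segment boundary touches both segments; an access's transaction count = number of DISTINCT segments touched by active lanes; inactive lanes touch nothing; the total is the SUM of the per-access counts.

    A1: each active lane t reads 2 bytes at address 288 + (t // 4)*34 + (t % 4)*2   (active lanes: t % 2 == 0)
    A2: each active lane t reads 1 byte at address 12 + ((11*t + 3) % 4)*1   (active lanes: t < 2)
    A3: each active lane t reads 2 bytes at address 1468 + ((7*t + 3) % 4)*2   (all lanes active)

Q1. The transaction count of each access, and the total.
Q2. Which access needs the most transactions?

A1: 1 transaction
A2: 1 transaction
A3: 2 transactions

Answer: 1,1,2; total 4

Answer: A3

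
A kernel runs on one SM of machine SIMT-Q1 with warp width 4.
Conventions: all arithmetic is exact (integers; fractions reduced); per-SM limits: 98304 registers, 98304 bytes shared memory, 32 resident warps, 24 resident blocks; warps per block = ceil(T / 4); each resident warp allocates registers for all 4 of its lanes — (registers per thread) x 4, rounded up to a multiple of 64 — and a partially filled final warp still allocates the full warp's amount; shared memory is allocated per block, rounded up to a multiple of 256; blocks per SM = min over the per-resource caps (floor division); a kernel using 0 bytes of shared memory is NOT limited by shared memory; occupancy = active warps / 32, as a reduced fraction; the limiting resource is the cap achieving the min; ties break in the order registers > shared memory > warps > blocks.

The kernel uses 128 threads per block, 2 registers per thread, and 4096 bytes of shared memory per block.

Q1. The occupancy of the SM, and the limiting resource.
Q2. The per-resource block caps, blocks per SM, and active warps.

Answer: occupancy 1, limited by warps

registers: 48 blocks
shared memory: 24 blocks
warps: 1 block
blocks: 24 blocks

Answer: 1 block, 32 active warps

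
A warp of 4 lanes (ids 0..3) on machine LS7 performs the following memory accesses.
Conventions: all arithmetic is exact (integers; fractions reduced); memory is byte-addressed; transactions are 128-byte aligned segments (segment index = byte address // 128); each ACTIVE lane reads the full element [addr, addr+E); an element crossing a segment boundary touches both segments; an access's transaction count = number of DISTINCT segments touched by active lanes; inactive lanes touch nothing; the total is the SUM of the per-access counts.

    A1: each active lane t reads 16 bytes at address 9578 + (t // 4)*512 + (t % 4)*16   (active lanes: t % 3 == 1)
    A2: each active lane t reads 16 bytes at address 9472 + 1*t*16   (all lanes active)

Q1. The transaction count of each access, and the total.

A1: 2 transactions
A2: 1 transaction

Answer: 2,1; total 3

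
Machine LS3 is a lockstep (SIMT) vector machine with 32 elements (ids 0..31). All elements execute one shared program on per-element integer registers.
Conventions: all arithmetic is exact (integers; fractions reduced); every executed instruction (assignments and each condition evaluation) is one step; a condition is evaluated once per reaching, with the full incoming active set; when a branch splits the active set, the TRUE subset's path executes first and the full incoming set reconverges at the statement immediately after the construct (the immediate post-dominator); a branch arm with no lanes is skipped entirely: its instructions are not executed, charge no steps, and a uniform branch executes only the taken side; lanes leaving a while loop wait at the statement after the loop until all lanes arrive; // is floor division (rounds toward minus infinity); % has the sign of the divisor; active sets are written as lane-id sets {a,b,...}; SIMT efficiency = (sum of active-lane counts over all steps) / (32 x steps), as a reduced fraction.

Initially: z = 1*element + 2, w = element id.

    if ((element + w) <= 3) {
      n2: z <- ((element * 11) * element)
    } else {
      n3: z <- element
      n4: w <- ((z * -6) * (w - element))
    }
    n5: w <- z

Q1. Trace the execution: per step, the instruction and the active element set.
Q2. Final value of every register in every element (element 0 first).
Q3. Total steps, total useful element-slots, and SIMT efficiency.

step 0: eval ((element + w) <= 3)    {0,1,2,3,4,5,6,7,8,9,10,11,12,13,14,15,16,17,18,19,20,21,22,23,24,25,26,27,28,29,30,31}
step 1: z <- ((element * 11) * element) {0,1}
step 2: z <- element                 {2,3,4,5,6,7,8,9,10,11,12,13,14,15,16,17,18,19,20,21,22,23,24,25,26,27,28,29,30,31}
step 3: w <- ((z * -6) * (w - element)) {2,3,4,5,6,7,8,9,10,11,12,13,14,15,16,17,18,19,20,21,22,23,24,25,26,27,28,29,30,31}
step 4: w <- z                       {0,1,2,3,4,5,6,7,8,9,10,11,12,13,14,15,16,17,18,19,20,21,22,23,24,25,26,27,28,29,30,31}

Answer: 5 steps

z: 0,11,2,3,4,5,6,7,8,9,10,11,12,13,14,15,16,17,18,19,20,21,22,23,24,25,26,27,28,29,30,31
w: 0,11,2,3,4,5,6,7,8,9,10,11,12,13,14,15,16,17,18,19,20,21,22,23,24,25,26,27,28,29,30,31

steps = 5; useful = 126; efficiency = 126/160 = 63/80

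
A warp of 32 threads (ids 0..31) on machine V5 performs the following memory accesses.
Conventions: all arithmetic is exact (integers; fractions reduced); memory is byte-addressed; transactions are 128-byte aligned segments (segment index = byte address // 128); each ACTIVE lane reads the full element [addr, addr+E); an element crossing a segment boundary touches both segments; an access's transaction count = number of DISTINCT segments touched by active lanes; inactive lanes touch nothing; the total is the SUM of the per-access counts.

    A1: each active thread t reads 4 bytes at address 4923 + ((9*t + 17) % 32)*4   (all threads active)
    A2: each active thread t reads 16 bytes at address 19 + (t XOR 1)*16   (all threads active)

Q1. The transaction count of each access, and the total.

A1: 2 transactions
A2: 5 transactions

Answer: 2,5; total 7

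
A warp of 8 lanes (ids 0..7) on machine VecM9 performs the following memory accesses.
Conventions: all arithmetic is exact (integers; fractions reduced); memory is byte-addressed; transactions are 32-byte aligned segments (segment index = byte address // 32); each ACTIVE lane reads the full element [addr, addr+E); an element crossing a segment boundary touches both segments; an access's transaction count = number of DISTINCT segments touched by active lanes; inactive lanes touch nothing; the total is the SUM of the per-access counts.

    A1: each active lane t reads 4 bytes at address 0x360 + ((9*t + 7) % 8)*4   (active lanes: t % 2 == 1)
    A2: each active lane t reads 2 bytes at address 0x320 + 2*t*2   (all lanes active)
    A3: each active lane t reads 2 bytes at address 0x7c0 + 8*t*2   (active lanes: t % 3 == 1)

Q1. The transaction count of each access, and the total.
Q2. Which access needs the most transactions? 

A1: 1 transaction
A2: 1 transaction
A3: 3 transactions

Answer: 1,1,3; total 5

Answer: A3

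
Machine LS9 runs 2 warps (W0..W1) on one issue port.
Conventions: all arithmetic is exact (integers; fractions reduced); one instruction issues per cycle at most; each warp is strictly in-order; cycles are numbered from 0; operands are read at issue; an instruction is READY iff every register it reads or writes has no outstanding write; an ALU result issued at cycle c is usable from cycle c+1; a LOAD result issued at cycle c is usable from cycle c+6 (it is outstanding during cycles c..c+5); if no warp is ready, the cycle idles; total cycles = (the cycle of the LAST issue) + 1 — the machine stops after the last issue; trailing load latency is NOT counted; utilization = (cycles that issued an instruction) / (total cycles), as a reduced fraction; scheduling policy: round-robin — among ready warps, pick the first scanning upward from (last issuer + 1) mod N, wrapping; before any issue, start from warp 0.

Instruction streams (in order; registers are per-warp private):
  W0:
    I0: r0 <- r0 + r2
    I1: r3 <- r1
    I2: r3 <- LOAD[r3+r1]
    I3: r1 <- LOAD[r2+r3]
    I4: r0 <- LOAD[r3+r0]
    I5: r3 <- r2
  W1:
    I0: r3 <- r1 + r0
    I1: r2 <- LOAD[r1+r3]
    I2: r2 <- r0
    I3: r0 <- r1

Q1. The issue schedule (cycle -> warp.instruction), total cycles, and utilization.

cycle 0: W0.I0
cycle 1: W1.I0
cycle 2: W0.I1
cycle 3: W1.I1
cycle 4: W0.I2
cycle 5: idle
cycle 6: idle
cycle 7: idle
cycle 8: idle
cycle 9: W1.I2
cycle 10: W0.I3
cycle 11: W1.I3
cycle 12: W0.I4
cycle 13: W0.I5

Answer: 14 cycles, utilization 5/7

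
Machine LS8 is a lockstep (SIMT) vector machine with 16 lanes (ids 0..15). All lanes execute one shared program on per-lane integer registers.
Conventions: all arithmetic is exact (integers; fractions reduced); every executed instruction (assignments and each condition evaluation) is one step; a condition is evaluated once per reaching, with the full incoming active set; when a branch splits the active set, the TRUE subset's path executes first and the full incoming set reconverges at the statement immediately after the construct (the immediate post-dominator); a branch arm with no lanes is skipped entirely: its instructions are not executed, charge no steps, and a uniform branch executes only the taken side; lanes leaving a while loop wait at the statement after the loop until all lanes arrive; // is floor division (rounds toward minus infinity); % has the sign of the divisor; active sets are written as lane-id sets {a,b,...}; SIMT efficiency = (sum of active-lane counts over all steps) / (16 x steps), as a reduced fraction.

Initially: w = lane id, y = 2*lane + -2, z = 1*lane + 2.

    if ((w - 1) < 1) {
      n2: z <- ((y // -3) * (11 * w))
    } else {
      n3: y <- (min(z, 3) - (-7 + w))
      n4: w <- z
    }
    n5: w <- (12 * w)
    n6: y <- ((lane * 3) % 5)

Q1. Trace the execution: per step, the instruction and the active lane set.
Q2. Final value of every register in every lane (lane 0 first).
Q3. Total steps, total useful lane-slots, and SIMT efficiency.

step 0: eval ((w - 1) < 1)           {0,1,2,3,4,5,6,7,8,9,10,11,12,13,14,15}
step 1: z <- ((y // -3) * (11 * w))  {0,1}
step 2: y <- (min(z, 3) - (-7 + w))  {2,3,4,5,6,7,8,9,10,11,12,13,14,15}
step 3: w <- z                       {2,3,4,5,6,7,8,9,10,11,12,13,14,15}
step 4: w <- (12 * w)                {0,1,2,3,4,5,6,7,8,9,10,11,12,13,14,15}
step 5: y <- ((lane * 3) % 5)        {0,1,2,3,4,5,6,7,8,9,10,11,12,13,14,15}

Answer: 6 steps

w: 0,12,48,60,72,84,96,108,120,132,144,156,168,180,192,204
y: 0,3,1,4,2,0,3,1,4,2,0,3,1,4,2,0
z: 0,0,4,5,6,7,8,9,10,11,12,13,14,15,16,17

steps = 6; useful = 78; efficiency = 78/96 = 13/16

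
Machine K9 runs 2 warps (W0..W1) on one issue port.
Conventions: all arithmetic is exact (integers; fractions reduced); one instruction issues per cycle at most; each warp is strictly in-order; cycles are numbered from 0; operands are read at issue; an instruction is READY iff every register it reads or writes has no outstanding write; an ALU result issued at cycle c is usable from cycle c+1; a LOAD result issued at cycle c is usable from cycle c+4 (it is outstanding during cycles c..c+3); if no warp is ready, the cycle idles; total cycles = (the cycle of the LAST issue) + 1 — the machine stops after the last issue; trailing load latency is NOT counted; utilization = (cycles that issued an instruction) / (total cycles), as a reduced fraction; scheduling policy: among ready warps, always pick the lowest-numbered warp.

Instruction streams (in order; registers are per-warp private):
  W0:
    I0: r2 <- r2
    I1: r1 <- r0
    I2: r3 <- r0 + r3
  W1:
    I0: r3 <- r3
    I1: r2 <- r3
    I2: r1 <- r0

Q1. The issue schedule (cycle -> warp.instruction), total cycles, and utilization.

cycle 0: W0.I0
cycle 1: W0.I1
cycle 2: W0.I2
cycle 3: W1.I0
cycle 4: W1.I1
cycle 5: W1.I2

Answer: 6 cycles, utilization 1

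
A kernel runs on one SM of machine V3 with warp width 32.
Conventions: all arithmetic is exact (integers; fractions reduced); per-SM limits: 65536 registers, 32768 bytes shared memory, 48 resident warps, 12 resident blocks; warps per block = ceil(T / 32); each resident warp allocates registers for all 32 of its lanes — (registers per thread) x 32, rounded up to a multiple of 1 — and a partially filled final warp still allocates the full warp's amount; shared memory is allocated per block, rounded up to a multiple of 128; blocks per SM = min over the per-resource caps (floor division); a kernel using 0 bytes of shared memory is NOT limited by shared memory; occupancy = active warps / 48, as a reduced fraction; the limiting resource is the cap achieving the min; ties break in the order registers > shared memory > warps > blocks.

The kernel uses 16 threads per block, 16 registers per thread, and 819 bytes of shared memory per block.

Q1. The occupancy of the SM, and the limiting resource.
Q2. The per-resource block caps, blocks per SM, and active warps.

Answer: occupancy 1/4, limited by blocks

registers: 128 blocks
shared memory: 36 blocks
warps: 48 blocks
blocks: 12 blocks

Answer: 12 blocks, 12 active warps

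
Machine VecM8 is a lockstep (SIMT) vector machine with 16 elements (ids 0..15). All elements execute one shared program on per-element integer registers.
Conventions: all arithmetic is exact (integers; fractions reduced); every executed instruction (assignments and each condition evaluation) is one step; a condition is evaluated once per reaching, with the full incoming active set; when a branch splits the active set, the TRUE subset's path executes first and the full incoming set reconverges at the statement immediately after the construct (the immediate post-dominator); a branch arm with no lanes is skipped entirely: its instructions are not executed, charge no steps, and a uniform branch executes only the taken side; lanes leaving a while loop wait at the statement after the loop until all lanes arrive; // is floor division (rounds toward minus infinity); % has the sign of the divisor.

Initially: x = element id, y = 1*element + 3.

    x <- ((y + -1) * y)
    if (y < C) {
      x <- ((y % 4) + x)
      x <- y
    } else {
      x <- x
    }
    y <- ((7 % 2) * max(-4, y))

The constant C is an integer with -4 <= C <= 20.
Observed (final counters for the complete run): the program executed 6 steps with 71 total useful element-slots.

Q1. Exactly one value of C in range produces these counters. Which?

Answer: C = 10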